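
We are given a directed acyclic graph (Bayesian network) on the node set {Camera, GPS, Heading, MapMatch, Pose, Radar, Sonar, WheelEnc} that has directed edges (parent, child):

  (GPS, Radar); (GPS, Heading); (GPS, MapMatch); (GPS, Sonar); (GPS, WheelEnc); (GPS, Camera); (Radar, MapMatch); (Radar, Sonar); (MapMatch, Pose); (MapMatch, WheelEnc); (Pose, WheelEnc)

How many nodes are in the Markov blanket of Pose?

Pose has parent MapMatch.
Ch(Pose) = {WheelEnc}.
For each child, the remaining parents (spouses of Pose):
  WheelEnc's other parents are GPS, MapMatch.
MB(Pose) = {GPS, MapMatch, WheelEnc}, which has 3 nodes.

3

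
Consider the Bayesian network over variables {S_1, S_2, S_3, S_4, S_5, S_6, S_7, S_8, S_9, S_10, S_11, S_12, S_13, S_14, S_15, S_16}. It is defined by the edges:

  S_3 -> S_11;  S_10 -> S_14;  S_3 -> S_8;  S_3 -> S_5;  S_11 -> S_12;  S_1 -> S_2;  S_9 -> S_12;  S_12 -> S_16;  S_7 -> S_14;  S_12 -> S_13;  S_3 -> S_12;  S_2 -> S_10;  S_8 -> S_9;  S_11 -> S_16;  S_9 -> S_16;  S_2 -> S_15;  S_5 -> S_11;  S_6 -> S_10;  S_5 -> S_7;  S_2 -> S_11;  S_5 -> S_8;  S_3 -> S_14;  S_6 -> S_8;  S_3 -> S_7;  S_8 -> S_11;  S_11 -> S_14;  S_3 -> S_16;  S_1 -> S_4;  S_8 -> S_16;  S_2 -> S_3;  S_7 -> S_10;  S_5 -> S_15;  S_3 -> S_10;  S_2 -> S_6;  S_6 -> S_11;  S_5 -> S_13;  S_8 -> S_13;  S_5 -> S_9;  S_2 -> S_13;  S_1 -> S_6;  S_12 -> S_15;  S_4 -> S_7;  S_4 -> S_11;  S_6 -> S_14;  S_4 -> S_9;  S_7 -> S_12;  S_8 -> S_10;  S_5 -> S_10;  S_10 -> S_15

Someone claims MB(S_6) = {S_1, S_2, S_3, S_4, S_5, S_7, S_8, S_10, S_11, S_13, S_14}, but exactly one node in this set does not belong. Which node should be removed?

Recall MB(v) = parents ∪ children ∪ spouses, where spouses are the other parents of v's children.
Pa(S_6) = {S_1, S_2}.
Children of S_6: S_8, S_10, S_11, S_14.
Parents of each child, excluding S_6:
  S_8: S_3, S_5
  S_10: S_2, S_3, S_5, S_7, S_8
  S_11: S_2, S_3, S_4, S_5, S_8
  S_14: S_3, S_7, S_10, S_11
MB(S_6) = {S_1, S_2, S_3, S_4, S_5, S_7, S_8, S_10, S_11, S_14}.
S_13 is neither a parent, child, nor co-parent of S_6, so it does not belong.

S_13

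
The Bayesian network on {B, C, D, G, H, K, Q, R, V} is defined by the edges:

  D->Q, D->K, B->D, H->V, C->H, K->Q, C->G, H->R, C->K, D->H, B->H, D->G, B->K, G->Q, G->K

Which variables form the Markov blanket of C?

{B, D, G, H, K}

Pa(C) = {}.
C's children: G, H, K.
For each child, the remaining parents (spouses of C):
  G's other parent is D.
  H's other parents are B, D.
  K also has parents B, D, G.
Union: {} ∪ {G, H, K} ∪ {B, D, G} = {B, D, G, H, K}.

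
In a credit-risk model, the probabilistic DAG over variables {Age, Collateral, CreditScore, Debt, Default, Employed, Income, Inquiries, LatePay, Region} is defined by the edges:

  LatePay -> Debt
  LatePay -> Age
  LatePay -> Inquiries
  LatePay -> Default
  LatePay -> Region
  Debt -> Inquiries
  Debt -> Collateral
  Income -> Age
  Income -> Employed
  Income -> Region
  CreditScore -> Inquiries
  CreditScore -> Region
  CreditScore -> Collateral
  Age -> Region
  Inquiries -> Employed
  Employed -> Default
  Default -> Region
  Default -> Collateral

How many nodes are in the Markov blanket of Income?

Parents of Income: none.
Ch(Income) = {Age, Employed, Region}.
Co-parents of Income (other parents of its children):
  parents(Age) \ {Income} = {LatePay}.
  Employed also has parent Inquiries.
  Region also has parents Age, CreditScore, Default, LatePay.
MB(Income) = {Age, CreditScore, Default, Employed, Inquiries, LatePay, Region}, which has 7 nodes.

7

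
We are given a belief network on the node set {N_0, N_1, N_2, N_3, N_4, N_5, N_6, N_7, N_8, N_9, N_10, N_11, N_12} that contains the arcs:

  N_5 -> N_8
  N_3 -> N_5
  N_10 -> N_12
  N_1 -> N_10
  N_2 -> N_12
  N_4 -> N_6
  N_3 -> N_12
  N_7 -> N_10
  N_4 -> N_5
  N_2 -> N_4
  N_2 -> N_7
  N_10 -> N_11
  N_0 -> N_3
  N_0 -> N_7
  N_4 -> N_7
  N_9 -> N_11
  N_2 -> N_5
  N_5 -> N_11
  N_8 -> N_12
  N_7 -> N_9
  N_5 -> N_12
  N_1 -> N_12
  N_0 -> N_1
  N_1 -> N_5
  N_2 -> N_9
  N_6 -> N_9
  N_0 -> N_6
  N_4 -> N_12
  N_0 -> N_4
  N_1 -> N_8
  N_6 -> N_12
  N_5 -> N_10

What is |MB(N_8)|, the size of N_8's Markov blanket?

Pa(N_8) = {N_1, N_5}.
Children of N_8: N_12.
Other parents of N_8's children:
  parents(N_12) \ {N_8} = {N_1, N_2, N_3, N_4, N_5, N_6, N_10}.
MB(N_8) = {N_1, N_2, N_3, N_4, N_5, N_6, N_10, N_12}, which has 8 nodes.

8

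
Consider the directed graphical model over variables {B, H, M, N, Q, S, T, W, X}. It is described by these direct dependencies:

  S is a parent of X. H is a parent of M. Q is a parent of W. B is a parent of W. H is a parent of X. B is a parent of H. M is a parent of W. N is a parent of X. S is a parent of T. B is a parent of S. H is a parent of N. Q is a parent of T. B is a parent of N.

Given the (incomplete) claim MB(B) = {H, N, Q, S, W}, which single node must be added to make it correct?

M

B has no parents.
B's children: H, N, S, W.
Co-parents of B (other parents of its children):
  H: no additional parents.
  N's other parent is H.
  S has no other parent.
  W's other parents are M, Q.
MB(B) = {H, M, N, Q, S, W}.
Comparing with the claimed set, M is missing.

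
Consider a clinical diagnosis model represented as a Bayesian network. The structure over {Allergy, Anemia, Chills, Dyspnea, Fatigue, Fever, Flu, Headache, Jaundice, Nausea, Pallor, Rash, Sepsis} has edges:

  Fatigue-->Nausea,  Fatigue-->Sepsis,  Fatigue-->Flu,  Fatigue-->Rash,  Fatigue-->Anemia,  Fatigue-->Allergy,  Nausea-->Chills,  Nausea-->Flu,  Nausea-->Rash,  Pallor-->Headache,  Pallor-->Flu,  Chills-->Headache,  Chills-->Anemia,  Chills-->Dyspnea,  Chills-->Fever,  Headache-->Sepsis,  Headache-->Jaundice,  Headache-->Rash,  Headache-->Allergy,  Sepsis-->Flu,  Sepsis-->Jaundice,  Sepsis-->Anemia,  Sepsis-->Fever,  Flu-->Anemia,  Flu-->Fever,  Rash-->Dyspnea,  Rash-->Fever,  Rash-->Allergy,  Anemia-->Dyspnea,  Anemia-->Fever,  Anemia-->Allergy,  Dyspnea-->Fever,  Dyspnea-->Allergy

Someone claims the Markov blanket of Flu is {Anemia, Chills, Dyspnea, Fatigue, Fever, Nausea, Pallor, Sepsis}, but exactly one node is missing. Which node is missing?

Flu has children Anemia, Fever.
Flu's parents: Fatigue, Nausea, Pallor, Sepsis.
For each child, the remaining parents (spouses of Flu):
  Anemia also has parents Chills, Fatigue, Sepsis.
  Fever's other parents are Anemia, Chills, Dyspnea, Rash, Sepsis.
MB(Flu) = {Anemia, Chills, Dyspnea, Fatigue, Fever, Nausea, Pallor, Rash, Sepsis}.
Comparing with the claimed set, Rash is missing.

Rash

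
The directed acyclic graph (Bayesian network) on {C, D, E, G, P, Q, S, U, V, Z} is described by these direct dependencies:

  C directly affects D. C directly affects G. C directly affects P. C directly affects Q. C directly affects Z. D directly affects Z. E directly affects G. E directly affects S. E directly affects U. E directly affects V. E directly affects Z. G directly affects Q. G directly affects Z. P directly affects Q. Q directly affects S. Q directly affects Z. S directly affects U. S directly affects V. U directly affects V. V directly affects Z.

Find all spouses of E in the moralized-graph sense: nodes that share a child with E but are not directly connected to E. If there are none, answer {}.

{C, D, Q}

Children of E: G, S, U, V, Z.
  G: C
  S: Q
  U: S
  V: S, U
  Z: C, D, G, Q, V
Excluding nodes already adjacent to E (G, S, U, V, Z), the co-parent-only contribution is {C, D, Q}.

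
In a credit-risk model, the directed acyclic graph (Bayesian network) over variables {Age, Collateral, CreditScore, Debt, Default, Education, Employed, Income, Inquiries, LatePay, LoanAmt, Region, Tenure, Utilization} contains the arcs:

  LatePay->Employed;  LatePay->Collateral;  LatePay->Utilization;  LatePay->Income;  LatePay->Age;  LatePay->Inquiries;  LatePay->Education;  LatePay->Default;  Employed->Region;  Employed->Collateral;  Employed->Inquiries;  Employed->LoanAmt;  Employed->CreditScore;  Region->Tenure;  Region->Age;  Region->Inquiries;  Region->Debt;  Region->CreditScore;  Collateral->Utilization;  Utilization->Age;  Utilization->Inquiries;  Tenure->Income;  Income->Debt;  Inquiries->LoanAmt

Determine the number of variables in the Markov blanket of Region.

9

Parents of Region: Employed.
Region has children Age, CreditScore, Debt, Inquiries, Tenure.
Other parents of Region's children:
  Tenure: —
  Age: LatePay, Utilization
  Inquiries: Employed, LatePay, Utilization
  Debt: Income
  CreditScore: Employed
MB(Region) = {Age, CreditScore, Debt, Employed, Income, Inquiries, LatePay, Tenure, Utilization}, which has 9 nodes.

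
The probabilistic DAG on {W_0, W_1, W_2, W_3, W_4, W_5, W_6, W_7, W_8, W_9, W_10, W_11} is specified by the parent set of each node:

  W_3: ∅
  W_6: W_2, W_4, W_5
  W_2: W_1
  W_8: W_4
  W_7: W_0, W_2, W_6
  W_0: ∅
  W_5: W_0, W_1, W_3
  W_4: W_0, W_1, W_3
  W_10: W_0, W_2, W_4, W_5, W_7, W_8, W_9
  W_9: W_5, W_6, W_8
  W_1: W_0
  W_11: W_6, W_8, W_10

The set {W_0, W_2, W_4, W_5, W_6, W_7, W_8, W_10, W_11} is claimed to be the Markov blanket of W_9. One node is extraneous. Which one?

W_11

Recall MB(v) = parents ∪ children ∪ spouses, where spouses are the other parents of v's children.
Ch(W_9) = {W_10}.
Parents of W_9: W_5, W_6, W_8.
For each child, the remaining parents (spouses of W_9):
  W_10 also has parents W_0, W_2, W_4, W_5, W_7, W_8.
MB(W_9) = {W_0, W_2, W_4, W_5, W_6, W_7, W_8, W_10}.
W_11 is neither a parent, child, nor co-parent of W_9, so it does not belong.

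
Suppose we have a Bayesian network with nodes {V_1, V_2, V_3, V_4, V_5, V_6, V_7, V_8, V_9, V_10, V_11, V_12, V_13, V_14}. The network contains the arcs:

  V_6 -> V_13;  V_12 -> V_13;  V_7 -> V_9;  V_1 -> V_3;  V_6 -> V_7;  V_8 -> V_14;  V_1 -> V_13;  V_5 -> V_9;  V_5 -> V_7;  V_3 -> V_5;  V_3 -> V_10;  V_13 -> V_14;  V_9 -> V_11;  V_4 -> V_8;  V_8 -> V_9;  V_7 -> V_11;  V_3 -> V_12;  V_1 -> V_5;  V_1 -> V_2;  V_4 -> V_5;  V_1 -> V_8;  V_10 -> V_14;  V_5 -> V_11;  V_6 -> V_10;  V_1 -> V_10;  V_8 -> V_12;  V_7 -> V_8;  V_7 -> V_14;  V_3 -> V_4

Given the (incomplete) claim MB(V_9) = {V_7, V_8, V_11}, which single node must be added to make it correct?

V_5

Children of V_9: V_11.
Parents of V_9: V_5, V_7, V_8.
Parents of each child, excluding V_9:
  V_11's other parents are V_5, V_7.
MB(V_9) = {V_5, V_7, V_8, V_11}.
Comparing with the claimed set, V_5 is missing.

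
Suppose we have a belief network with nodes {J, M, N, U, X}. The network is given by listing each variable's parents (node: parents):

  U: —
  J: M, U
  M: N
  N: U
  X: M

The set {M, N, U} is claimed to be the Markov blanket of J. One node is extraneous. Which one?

By definition, MB(J) is built from J's parents, J's children, and the co-parents of J.
Parents of J: M, U.
J's children: none.
With no children, J has no spouses; the co-parent set is empty.
MB(J) = {M, U}.
N is neither a parent, child, nor co-parent of J, so it does not belong.

N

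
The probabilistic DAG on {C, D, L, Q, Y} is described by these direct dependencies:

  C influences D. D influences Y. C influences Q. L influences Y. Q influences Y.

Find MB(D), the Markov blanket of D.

Pa(D) = {C}.
Ch(D) = {Y}.
Co-parents of D (other parents of its children):
  Y also has parents L, Q.
Union: {C} ∪ {Y} ∪ {L, Q} = {C, L, Q, Y}.

{C, L, Q, Y}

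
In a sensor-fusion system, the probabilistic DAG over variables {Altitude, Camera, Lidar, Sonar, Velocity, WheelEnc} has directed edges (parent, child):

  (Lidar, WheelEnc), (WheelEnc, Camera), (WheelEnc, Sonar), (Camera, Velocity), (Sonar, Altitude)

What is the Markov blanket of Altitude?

{Sonar}

Children of Altitude: none.
Pa(Altitude) = {Sonar}.
Altitude has no children, so there are no co-parents.
MB(Altitude) = {Sonar}.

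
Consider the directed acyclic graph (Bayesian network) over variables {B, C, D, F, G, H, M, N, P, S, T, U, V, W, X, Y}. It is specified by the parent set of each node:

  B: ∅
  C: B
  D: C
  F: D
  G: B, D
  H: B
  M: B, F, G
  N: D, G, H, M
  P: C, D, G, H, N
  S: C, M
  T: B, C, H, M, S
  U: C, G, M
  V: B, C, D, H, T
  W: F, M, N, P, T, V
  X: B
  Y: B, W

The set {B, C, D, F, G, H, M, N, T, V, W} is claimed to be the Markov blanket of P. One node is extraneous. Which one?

Parents of P: C, D, G, H, N.
Ch(P) = {W}.
Co-parents of P (other parents of its children):
  W: F, M, N, T, V
MB(P) = {C, D, F, G, H, M, N, T, V, W}.
B is neither a parent, child, nor co-parent of P, so it does not belong.

B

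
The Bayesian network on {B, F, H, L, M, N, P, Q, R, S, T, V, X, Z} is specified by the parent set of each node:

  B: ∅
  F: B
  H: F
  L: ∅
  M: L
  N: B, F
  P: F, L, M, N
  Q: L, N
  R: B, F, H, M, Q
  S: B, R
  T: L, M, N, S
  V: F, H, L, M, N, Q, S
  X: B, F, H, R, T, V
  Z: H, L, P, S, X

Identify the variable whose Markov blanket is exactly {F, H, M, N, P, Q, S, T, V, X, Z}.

L

The target node must have every member of {F, H, M, N, P, Q, S, T, V, X, Z} as a parent, child, or co-parent, and no others.
Parents of L: none; children: M, P, Q, T, V, Z; co-parents: F, H, M, N, P, Q, S, X.
These exactly cover the given set, so the node is L.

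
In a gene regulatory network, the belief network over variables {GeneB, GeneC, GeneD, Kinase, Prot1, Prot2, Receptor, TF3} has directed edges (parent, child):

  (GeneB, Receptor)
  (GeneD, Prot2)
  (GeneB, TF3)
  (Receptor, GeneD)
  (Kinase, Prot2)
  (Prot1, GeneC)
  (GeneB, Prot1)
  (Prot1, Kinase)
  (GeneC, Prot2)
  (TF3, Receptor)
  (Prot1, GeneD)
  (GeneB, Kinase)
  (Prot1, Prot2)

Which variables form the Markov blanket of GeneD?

The Markov blanket of a node is its parents, its children, and the other parents of its children.
Children of GeneD: Prot2.
Parents of GeneD: Prot1, Receptor.
Parents of each child, excluding GeneD:
  parents(Prot2) \ {GeneD} = {GeneC, Kinase, Prot1}.
So the Markov blanket of GeneD is {GeneC, Kinase, Prot1, Prot2, Receptor}.

{GeneC, Kinase, Prot1, Prot2, Receptor}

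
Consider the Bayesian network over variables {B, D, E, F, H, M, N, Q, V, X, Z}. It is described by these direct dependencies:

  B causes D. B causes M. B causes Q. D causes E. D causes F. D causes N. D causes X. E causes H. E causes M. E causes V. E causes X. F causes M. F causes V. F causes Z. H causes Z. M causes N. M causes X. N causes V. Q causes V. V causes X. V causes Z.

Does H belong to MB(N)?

No

The Markov blanket of a node is its parents, its children, and the other parents of its children.
N has child V.
N's parents: D, M.
Parents of each child, excluding N:
  V's other parents are E, F, Q.
MB(N) = {D, E, F, M, Q, V}; H is not in this set.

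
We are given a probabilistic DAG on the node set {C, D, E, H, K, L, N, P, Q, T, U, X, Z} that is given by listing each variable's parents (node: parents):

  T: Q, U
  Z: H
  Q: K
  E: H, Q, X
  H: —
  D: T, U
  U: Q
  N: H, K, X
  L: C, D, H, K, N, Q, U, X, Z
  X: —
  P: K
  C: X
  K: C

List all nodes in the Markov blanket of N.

{C, D, H, K, L, Q, U, X, Z}

N has parents H, K, X.
N's children: L.
Other parents of N's children:
  L: C, D, H, K, Q, U, X, Z
MB(N) = {C, D, H, K, L, Q, U, X, Z}.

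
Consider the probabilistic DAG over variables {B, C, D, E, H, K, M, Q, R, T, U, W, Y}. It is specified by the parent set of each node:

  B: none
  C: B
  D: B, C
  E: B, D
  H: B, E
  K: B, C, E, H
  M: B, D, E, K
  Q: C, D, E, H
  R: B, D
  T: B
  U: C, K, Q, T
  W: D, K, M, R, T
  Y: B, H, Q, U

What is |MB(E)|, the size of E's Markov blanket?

7

By definition, MB(E) is built from E's parents, E's children, and the co-parents of E.
Children of E: H, K, M, Q.
Pa(E) = {B, D}.
For each child, the remaining parents (spouses of E):
  H: B
  K: B, C, H
  M: B, D, K
  Q: C, D, H
MB(E) = {B, C, D, H, K, M, Q}, which has 7 nodes.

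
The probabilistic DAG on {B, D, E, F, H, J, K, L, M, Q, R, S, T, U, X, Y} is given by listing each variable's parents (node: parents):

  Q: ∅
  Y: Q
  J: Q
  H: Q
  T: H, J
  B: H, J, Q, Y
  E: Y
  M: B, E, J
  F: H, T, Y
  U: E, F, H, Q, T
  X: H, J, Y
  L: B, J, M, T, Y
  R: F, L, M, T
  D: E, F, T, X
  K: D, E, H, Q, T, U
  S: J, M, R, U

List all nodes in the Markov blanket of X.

Recall MB(v) = parents ∪ children ∪ spouses, where spouses are the other parents of v's children.
Parents of X: H, J, Y.
Children of X: D.
For each child, the remaining parents (spouses of X):
  D: E, F, T
Taking the union gives {D, E, F, H, J, T, Y}.

{D, E, F, H, J, T, Y}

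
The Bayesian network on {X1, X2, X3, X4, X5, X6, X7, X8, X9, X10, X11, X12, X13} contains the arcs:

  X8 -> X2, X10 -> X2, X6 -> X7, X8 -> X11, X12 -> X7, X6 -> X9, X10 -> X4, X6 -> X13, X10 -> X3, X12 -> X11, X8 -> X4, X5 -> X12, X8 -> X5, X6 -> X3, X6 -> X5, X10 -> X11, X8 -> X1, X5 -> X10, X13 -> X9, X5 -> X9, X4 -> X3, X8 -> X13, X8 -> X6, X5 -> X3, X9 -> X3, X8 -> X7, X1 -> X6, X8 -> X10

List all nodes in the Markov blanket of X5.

{X3, X4, X6, X8, X9, X10, X12, X13}

X5's parents: X6, X8.
Children of X5: X3, X9, X10, X12.
Parents of each child, excluding X5:
  parents(X10) \ {X5} = {X8}.
  X12 has no other parent.
  parents(X9) \ {X5} = {X6, X13}.
  X3's other parents are X4, X6, X9, X10.
So the Markov blanket of X5 is {X3, X4, X6, X8, X9, X10, X12, X13}.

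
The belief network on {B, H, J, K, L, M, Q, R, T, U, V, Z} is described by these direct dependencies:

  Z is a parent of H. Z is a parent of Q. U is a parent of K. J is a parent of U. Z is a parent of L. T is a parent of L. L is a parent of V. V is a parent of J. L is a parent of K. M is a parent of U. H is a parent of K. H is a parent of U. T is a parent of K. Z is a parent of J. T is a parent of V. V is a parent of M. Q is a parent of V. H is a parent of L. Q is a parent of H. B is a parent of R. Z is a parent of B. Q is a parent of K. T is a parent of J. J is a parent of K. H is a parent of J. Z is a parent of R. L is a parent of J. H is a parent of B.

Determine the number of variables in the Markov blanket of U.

7

Parents of U: H, J, M.
U has child K.
Other parents of U's children:
  K also has parents H, J, L, Q, T.
MB(U) = {H, J, K, L, M, Q, T}, which has 7 nodes.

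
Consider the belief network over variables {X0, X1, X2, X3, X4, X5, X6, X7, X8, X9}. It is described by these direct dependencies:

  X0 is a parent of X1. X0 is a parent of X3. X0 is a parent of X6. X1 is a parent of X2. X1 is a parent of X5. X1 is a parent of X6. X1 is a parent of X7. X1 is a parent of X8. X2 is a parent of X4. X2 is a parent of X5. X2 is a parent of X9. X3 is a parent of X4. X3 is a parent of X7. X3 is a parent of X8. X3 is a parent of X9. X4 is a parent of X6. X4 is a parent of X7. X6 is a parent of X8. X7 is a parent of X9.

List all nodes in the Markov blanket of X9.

The Markov blanket of a node is its parents, its children, and the other parents of its children.
Children of X9: none.
Pa(X9) = {X2, X3, X7}.
X9 has no children, so there are no co-parents.
Union: {X2, X3, X7} ∪ {} ∪ {} = {X2, X3, X7}.

{X2, X3, X7}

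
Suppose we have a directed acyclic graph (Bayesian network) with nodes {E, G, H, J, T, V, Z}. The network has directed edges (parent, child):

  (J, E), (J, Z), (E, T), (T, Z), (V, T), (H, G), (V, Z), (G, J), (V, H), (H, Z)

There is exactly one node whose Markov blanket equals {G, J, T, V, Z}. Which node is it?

H

The target node must have every member of {G, J, T, V, Z} as a parent, child, or co-parent, and no others.
Parents of H: V; children: G, Z; co-parents: J, T, V.
These exactly cover the given set, so the node is H.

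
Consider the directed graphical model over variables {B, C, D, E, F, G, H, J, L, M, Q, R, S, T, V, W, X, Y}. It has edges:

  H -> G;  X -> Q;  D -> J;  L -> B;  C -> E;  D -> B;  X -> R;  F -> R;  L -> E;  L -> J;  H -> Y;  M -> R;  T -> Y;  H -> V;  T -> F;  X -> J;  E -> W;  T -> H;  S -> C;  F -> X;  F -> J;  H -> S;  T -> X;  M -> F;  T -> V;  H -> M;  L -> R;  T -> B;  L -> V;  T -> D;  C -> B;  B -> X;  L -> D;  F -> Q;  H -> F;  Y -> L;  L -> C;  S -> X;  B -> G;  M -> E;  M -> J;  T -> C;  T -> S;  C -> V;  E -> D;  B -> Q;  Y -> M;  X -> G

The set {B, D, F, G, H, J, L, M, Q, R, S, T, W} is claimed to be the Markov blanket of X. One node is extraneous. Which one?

Ch(X) = {G, J, Q, R}.
Pa(X) = {B, F, S, T}.
Co-parents of X (other parents of its children):
  Q also has parents B, F.
  parents(G) \ {X} = {B, H}.
  parents(J) \ {X} = {D, F, L, M}.
  R's other parents are F, L, M.
MB(X) = {B, D, F, G, H, J, L, M, Q, R, S, T}.
W is neither a parent, child, nor co-parent of X, so it does not belong.

W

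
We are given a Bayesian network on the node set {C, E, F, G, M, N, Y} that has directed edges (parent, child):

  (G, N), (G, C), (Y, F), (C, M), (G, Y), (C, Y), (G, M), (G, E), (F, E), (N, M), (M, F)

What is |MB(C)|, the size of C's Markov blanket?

Recall MB(v) = parents ∪ children ∪ spouses, where spouses are the other parents of v's children.
Parents of C: G.
Children of C: M, Y.
Other parents of C's children:
  Y: G
  M: G, N
MB(C) = {G, M, N, Y}, which has 4 nodes.

4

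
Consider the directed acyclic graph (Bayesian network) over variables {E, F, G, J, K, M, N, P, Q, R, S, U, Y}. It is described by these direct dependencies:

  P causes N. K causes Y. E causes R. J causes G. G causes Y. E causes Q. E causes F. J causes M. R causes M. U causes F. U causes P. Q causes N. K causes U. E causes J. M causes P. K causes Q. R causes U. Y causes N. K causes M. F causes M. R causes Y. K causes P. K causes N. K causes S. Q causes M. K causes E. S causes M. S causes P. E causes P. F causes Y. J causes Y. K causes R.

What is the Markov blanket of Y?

{F, G, J, K, N, P, Q, R}

Y has parents F, G, J, K, R.
Ch(Y) = {N}.
Co-parents of Y (other parents of its children):
  N: K, P, Q
Taking the union gives {F, G, J, K, N, P, Q, R}.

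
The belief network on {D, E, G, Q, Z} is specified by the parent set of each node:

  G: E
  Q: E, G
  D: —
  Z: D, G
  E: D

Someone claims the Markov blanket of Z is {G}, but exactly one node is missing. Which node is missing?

D

Recall MB(v) = parents ∪ children ∪ spouses, where spouses are the other parents of v's children.
Pa(Z) = {D, G}.
Ch(Z) = {}.
With no children, Z has no spouses; the co-parent set is empty.
MB(Z) = {D, G}.
Comparing with the claimed set, D is missing.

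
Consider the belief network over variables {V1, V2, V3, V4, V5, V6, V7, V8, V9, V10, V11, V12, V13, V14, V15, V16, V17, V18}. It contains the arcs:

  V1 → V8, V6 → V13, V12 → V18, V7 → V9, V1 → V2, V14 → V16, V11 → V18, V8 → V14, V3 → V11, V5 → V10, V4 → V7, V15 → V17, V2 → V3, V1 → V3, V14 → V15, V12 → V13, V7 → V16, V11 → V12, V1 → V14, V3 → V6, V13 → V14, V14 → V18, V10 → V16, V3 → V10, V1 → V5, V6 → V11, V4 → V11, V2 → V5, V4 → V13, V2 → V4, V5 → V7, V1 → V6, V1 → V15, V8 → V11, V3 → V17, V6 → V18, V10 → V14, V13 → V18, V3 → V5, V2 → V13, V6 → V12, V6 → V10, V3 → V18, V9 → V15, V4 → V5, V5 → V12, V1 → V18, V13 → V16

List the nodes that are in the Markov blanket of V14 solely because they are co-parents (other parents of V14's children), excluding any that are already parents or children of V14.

{V3, V6, V7, V9, V11, V12}

Children of V14: V15, V16, V18.
  V15: V1, V9
  V16: V7, V10, V13
  V18: V1, V3, V6, V11, V12, V13
Excluding nodes already adjacent to V14 (V1, V8, V10, V13, V15, V16, V18), the co-parent-only contribution is {V3, V6, V7, V9, V11, V12}.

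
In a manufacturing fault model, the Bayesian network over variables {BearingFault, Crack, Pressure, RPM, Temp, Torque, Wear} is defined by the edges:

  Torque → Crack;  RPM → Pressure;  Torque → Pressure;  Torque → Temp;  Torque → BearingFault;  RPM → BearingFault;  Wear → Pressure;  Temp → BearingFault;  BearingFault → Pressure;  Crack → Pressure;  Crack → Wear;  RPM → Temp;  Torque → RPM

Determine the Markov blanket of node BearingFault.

{Crack, Pressure, RPM, Temp, Torque, Wear}

The Markov blanket of a node is its parents, its children, and the other parents of its children.
BearingFault's parents: RPM, Temp, Torque.
Ch(BearingFault) = {Pressure}.
Co-parents of BearingFault (other parents of its children):
  Pressure: Crack, RPM, Torque, Wear
Taking the union gives {Crack, Pressure, RPM, Temp, Torque, Wear}.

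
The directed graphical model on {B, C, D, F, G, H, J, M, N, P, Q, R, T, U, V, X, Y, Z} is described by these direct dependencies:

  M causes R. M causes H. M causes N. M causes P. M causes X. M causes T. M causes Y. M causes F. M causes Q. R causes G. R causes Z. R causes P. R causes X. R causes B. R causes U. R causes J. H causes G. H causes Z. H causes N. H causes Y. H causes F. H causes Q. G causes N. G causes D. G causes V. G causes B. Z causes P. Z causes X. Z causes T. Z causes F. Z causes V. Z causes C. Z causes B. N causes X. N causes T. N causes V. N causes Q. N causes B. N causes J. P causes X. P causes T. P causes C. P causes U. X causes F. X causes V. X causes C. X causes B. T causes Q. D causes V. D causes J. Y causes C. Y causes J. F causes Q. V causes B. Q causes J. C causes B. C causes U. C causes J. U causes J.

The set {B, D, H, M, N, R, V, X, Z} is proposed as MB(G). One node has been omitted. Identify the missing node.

By definition, MB(G) is built from G's parents, G's children, and the co-parents of G.
G has children B, D, N, V.
G has parents H, R.
For each child, the remaining parents (spouses of G):
  N: H, M
  D: —
  V: D, N, X, Z
  B: C, N, R, V, X, Z
MB(G) = {B, C, D, H, M, N, R, V, X, Z}.
Comparing with the claimed set, C is missing.

C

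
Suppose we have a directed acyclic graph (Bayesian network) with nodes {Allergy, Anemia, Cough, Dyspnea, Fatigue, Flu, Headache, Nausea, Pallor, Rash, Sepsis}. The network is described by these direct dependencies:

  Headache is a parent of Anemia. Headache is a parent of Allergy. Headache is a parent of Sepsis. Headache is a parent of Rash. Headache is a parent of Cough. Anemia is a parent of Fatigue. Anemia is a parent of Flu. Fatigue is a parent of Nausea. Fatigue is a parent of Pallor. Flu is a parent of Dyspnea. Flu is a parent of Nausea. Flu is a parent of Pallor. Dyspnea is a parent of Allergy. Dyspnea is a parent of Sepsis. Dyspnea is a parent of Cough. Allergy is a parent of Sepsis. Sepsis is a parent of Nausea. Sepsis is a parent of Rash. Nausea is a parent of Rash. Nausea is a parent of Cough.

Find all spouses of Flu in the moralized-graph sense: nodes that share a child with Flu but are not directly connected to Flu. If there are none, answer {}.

{Fatigue, Sepsis}

Children of Flu: Dyspnea, Nausea, Pallor.
  Dyspnea has no other parent.
  Nausea's other parents are Fatigue, Sepsis.
  parents(Pallor) \ {Flu} = {Fatigue}.
Excluding nodes already adjacent to Flu (Anemia, Dyspnea, Nausea, Pallor), the co-parent-only contribution is {Fatigue, Sepsis}.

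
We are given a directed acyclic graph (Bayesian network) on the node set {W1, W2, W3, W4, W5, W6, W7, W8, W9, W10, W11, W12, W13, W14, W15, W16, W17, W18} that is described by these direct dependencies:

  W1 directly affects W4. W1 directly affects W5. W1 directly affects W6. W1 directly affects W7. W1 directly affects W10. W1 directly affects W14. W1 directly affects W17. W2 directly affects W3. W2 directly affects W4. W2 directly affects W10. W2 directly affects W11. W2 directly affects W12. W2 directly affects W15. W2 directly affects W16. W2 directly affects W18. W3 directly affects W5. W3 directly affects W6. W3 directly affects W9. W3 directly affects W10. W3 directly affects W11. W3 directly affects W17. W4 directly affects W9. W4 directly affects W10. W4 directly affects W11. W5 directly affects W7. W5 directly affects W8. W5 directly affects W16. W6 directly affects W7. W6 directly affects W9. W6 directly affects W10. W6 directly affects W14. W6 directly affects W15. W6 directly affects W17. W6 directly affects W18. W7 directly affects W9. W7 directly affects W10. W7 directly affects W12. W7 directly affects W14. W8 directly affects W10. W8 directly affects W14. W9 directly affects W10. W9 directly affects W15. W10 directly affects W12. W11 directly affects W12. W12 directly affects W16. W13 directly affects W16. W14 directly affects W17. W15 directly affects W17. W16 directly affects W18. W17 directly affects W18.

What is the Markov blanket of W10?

Parents of W10: W1, W2, W3, W4, W6, W7, W8, W9.
Children of W10: W12.
Co-parents of W10 (other parents of its children):
  W12 also has parents W2, W7, W11.
Taking the union gives {W1, W2, W3, W4, W6, W7, W8, W9, W11, W12}.

{W1, W2, W3, W4, W6, W7, W8, W9, W11, W12}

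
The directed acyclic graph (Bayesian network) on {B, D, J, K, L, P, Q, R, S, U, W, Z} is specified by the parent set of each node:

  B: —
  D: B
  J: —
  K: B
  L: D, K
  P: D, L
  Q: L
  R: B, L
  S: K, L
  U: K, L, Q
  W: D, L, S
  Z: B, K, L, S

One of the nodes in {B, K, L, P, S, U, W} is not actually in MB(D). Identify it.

The Markov blanket of a node is its parents, its children, and the other parents of its children.
D's children: L, P, W.
D has parent B.
Other parents of D's children:
  L: K
  P: L
  W: L, S
MB(D) = {B, K, L, P, S, W}.
U is neither a parent, child, nor co-parent of D, so it does not belong.

U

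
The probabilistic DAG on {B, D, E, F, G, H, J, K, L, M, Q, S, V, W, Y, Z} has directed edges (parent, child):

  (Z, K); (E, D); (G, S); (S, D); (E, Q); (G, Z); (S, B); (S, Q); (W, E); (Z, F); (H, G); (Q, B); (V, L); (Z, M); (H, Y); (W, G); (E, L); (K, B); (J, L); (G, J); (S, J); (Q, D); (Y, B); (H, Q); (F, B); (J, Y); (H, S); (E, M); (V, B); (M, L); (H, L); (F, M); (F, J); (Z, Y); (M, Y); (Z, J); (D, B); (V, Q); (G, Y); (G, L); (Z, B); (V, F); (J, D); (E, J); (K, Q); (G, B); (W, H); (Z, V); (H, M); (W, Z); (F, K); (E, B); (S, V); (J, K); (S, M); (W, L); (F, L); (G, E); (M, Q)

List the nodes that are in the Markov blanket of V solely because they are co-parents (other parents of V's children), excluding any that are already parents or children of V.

Children of V: B, F, L, Q.
  F's other parent is Z.
  parents(L) \ {V} = {E, F, G, H, J, M, W}.
  Q also has parents E, H, K, M, S.
  B also has parents D, E, F, G, K, Q, S, Y, Z.
Excluding nodes already adjacent to V (B, F, L, Q, S, Z), the co-parent-only contribution is {D, E, G, H, J, K, M, W, Y}.

{D, E, G, H, J, K, M, W, Y}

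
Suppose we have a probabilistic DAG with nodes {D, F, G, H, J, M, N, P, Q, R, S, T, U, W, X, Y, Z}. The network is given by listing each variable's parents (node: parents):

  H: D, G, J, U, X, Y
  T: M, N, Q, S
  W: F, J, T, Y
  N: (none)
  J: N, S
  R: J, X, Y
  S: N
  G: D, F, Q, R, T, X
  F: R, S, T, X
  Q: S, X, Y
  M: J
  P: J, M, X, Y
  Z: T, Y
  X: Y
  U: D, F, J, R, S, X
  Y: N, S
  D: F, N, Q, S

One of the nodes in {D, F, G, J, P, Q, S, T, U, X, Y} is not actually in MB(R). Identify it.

P

Children of R: F, G, U.
Pa(R) = {J, X, Y}.
Parents of each child, excluding R:
  F: S, T, X
  U: D, F, J, S, X
  G: D, F, Q, T, X
MB(R) = {D, F, G, J, Q, S, T, U, X, Y}.
P is neither a parent, child, nor co-parent of R, so it does not belong.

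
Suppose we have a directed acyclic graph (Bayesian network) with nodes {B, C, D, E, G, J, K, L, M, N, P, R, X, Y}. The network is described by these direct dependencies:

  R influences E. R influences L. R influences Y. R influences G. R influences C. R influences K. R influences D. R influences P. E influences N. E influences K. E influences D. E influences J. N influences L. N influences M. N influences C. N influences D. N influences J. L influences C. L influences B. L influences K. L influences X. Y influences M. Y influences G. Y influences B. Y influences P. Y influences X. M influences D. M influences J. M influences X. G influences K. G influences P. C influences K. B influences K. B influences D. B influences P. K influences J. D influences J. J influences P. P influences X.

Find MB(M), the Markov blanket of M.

{B, D, E, J, K, L, N, P, R, X, Y}

A node's Markov blanket = Pa ∪ Ch ∪ (parents of Ch other than the node itself).
M has parents N, Y.
Children of M: D, J, X.
For each child, the remaining parents (spouses of M):
  parents(D) \ {M} = {B, E, N, R}.
  J also has parents D, E, K, N.
  parents(X) \ {M} = {L, P, Y}.
Union: {N, Y} ∪ {D, J, X} ∪ {B, D, E, K, L, N, P, R, Y} = {B, D, E, J, K, L, N, P, R, X, Y}.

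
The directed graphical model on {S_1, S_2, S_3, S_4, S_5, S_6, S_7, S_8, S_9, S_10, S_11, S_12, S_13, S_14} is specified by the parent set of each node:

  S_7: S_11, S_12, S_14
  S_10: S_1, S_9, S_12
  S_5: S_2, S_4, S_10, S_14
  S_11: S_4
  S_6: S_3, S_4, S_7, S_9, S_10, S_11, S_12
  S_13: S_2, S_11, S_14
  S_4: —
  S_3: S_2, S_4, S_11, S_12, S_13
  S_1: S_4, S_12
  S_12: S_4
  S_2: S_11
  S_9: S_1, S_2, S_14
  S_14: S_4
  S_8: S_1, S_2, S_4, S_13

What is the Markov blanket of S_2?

The Markov blanket of a node is its parents, its children, and the other parents of its children.
S_2's parents: S_11.
S_2's children: S_3, S_5, S_8, S_9, S_13.
For each child, the remaining parents (spouses of S_2):
  S_9 also has parents S_1, S_14.
  S_13's other parents are S_11, S_14.
  S_8 also has parents S_1, S_4, S_13.
  S_3 also has parents S_4, S_11, S_12, S_13.
  S_5 also has parents S_4, S_10, S_14.
So the Markov blanket of S_2 is {S_1, S_3, S_4, S_5, S_8, S_9, S_10, S_11, S_12, S_13, S_14}.

{S_1, S_3, S_4, S_5, S_8, S_9, S_10, S_11, S_12, S_13, S_14}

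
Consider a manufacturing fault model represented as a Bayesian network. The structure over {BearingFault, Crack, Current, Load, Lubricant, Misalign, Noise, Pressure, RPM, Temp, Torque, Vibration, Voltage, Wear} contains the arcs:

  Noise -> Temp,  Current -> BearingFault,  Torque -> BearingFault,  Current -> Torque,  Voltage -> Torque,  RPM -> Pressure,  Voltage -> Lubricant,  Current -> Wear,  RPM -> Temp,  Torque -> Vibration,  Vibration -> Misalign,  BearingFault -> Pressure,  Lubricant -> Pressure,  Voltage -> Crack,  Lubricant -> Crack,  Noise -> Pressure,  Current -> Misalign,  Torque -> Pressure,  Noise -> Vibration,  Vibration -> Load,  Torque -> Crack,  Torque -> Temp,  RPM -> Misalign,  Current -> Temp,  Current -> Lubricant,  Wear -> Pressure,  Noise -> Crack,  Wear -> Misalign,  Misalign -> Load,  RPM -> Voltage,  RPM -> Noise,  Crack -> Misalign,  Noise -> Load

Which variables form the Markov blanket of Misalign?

A node's Markov blanket = Pa ∪ Ch ∪ (parents of Ch other than the node itself).
Misalign's parents: Crack, Current, RPM, Vibration, Wear.
Children of Misalign: Load.
For each child, the remaining parents (spouses of Misalign):
  parents(Load) \ {Misalign} = {Noise, Vibration}.
Taking the union gives {Crack, Current, Load, Noise, RPM, Vibration, Wear}.

{Crack, Current, Load, Noise, RPM, Vibration, Wear}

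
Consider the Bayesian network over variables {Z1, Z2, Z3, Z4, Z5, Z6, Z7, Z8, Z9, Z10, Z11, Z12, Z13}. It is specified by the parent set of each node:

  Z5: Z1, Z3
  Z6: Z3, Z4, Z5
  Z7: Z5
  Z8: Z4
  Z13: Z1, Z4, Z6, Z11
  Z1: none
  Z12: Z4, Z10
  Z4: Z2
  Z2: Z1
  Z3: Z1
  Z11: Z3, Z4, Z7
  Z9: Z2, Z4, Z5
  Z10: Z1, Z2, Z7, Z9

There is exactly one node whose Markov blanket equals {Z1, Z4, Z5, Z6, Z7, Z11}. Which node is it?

Z3

The target node must have every member of {Z1, Z4, Z5, Z6, Z7, Z11} as a parent, child, or co-parent, and no others.
Parents of Z3: Z1; children: Z5, Z6, Z11; co-parents: Z1, Z4, Z5, Z7.
These exactly cover the given set, so the node is Z3.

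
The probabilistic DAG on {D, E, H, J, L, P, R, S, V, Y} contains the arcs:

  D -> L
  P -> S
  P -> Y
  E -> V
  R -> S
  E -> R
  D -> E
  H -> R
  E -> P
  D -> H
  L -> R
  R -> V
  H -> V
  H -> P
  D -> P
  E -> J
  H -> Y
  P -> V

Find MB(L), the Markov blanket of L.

Pa(L) = {D}.
Ch(L) = {R}.
For each child, the remaining parents (spouses of L):
  parents(R) \ {L} = {E, H}.
So the Markov blanket of L is {D, E, H, R}.

{D, E, H, R}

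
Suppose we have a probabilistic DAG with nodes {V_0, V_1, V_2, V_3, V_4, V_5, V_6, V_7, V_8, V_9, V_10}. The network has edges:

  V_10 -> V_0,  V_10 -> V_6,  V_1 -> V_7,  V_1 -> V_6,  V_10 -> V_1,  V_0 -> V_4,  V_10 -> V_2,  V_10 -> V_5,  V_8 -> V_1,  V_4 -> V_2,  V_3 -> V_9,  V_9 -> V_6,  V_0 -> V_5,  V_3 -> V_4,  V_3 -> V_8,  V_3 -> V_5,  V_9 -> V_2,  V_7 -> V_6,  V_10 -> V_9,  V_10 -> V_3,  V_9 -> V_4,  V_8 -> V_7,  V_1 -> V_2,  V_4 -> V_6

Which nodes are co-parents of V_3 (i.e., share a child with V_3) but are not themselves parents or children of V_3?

Children of V_3: V_4, V_5, V_8, V_9.
  V_8: —
  V_9: V_10
  V_5: V_0, V_10
  V_4: V_0, V_9
Excluding nodes already adjacent to V_3 (V_4, V_5, V_8, V_9, V_10), the co-parent-only contribution is {V_0}.

{V_0}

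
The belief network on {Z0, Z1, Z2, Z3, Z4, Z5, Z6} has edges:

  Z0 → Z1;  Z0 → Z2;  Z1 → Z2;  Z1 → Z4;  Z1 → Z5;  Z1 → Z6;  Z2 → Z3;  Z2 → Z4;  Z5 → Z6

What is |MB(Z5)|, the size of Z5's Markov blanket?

2

By definition, MB(Z5) is built from Z5's parents, Z5's children, and the co-parents of Z5.
Parents of Z5: Z1.
Z5's children: Z6.
Parents of each child, excluding Z5:
  Z6's other parent is Z1.
MB(Z5) = {Z1, Z6}, which has 2 nodes.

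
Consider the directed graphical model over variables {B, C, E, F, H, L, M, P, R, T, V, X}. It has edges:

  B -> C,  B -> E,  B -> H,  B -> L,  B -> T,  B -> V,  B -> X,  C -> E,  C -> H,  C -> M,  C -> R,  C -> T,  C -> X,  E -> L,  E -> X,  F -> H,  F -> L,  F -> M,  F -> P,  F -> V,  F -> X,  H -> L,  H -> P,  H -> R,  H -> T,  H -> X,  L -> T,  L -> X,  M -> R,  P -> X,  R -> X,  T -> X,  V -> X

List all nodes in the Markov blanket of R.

A node's Markov blanket = Pa ∪ Ch ∪ (parents of Ch other than the node itself).
R has parents C, H, M.
Ch(R) = {X}.
Other parents of R's children:
  parents(X) \ {R} = {B, C, E, F, H, L, P, T, V}.
So the Markov blanket of R is {B, C, E, F, H, L, M, P, T, V, X}.

{B, C, E, F, H, L, M, P, T, V, X}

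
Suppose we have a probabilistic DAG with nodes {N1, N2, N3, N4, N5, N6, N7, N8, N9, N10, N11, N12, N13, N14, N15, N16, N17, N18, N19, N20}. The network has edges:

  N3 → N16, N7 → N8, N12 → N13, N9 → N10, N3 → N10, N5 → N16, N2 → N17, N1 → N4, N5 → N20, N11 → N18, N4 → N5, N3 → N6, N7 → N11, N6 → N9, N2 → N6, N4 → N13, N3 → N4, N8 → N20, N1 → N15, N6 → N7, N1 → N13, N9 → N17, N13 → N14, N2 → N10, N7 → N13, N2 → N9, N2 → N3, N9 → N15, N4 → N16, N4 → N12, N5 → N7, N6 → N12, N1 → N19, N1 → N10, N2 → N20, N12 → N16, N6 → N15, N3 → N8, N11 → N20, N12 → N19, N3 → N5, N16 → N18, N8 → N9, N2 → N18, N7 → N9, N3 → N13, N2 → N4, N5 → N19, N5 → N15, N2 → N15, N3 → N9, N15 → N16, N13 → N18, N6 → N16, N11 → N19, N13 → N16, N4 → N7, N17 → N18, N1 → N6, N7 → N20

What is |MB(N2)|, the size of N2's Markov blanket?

16

N2's parents: none.
Ch(N2) = {N3, N4, N6, N9, N10, N15, N17, N18, N20}.
Parents of each child, excluding N2:
  N3: no additional parents.
  parents(N4) \ {N2} = {N1, N3}.
  parents(N6) \ {N2} = {N1, N3}.
  N9's other parents are N3, N6, N7, N8.
  N10's other parents are N1, N3, N9.
  N15 also has parents N1, N5, N6, N9.
  N17 also has parent N9.
  parents(N18) \ {N2} = {N11, N13, N16, N17}.
  N20 also has parents N5, N7, N8, N11.
MB(N2) = {N1, N3, N4, N5, N6, N7, N8, N9, N10, N11, N13, N15, N16, N17, N18, N20}, which has 16 nodes.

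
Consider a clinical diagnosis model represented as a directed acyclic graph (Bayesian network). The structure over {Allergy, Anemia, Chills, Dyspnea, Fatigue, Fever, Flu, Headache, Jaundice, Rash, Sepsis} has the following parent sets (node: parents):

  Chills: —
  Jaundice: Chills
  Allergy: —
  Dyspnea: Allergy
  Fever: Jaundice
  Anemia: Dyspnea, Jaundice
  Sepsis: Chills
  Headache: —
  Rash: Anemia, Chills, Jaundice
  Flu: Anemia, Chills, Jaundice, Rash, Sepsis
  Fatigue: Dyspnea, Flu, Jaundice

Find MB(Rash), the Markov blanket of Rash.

{Anemia, Chills, Flu, Jaundice, Sepsis}

The Markov blanket of a node is its parents, its children, and the other parents of its children.
Children of Rash: Flu.
Rash has parents Anemia, Chills, Jaundice.
Parents of each child, excluding Rash:
  Flu's other parents are Anemia, Chills, Jaundice, Sepsis.
So the Markov blanket of Rash is {Anemia, Chills, Flu, Jaundice, Sepsis}.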